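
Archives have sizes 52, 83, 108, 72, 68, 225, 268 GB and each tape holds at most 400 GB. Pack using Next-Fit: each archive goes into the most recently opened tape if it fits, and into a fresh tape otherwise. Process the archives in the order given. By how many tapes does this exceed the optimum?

Next-Fit: [52,83,108,72,68] [225] [268] → 3 tapes.
Total size 876 GB; any packing needs at least ⌈876/400⌉ = 3 tapes.
So 3 is already optimal.

0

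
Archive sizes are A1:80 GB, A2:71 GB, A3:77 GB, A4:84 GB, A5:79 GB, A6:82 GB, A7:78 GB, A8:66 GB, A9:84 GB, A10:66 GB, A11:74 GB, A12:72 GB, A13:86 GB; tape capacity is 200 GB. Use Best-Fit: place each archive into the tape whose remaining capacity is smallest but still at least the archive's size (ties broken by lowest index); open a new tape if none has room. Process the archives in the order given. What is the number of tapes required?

Put A1 (80 GB) in tape 1; 120 GB remain.
Put A2 (71 GB) in tape 1; 49 GB remain.
Put A3 (77 GB) in tape 2; 123 GB remain.
Put A4 (84 GB) in tape 2; 39 GB remain.
Put A5 (79 GB) in tape 3; 121 GB remain.
Put A6 (82 GB) in tape 3; 39 GB remain.
Put A7 (78 GB) in tape 4; 122 GB remain.
Put A8 (66 GB) in tape 4; 56 GB remain.
Put A9 (84 GB) in tape 5; 116 GB remain.
Put A10 (66 GB) in tape 5; 50 GB remain.
Put A11 (74 GB) in tape 6; 126 GB remain.
Put A12 (72 GB) in tape 6; 54 GB remain.
Put A13 (86 GB) in tape 7; 114 GB remain.

7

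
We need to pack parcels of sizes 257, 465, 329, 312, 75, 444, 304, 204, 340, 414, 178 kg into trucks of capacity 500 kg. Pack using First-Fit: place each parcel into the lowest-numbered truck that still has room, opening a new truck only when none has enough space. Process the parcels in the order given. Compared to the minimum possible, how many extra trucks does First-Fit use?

1

First-Fit: [257,75] [465] [329] [312,178] [444] [304] [204] [340] [414] → 9 trucks.
8 parcels exceed 250 kg (half the capacity), and no two of those can share a truck, so at least 8 trucks are needed.
An optimal packing achieves that bound: [465] [444] [414,75] [340] [329] [312,178] [304] [257,204] → 8 trucks.
Excess: 9 − 8 = 1.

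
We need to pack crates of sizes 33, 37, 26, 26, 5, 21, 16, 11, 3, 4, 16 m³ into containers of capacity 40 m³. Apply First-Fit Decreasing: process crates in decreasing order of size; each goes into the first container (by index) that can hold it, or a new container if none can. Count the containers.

Sorted descending: 37, 33, 26, 26, 21, 16, 16, 11, 5, 4, 3.
37 m³ → container 1 (remaining 3 m³)
33 m³ → container 2 (remaining 7 m³)
26 m³ → container 3 (remaining 14 m³)
26 m³ → container 4 (remaining 14 m³)
21 m³ → container 5 (remaining 19 m³)
16 m³ → container 5 (remaining 3 m³)
16 m³ → container 6 (remaining 24 m³)
11 m³ → container 3 (remaining 3 m³)
5 m³ → container 2 (remaining 2 m³)
4 m³ → container 4 (remaining 10 m³)
3 m³ → container 1 (remaining 0 m³)

6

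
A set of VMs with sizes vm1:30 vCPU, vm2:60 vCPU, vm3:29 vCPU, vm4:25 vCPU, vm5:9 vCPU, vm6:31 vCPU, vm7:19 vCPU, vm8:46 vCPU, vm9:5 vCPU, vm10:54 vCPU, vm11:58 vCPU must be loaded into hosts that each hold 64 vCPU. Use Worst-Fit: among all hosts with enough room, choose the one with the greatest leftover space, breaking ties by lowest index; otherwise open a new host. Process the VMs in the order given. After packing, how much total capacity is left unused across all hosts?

host 1: place vm1 (30 vCPU), 34 vCPU left
host 2: place vm2 (60 vCPU), 4 vCPU left
host 1: place vm3 (29 vCPU), 5 vCPU left
host 3: place vm4 (25 vCPU), 39 vCPU left
host 3: place vm5 (9 vCPU), 30 vCPU left
host 4: place vm6 (31 vCPU), 33 vCPU left
host 4: place vm7 (19 vCPU), 14 vCPU left
host 5: place vm8 (46 vCPU), 18 vCPU left
host 3: place vm9 (5 vCPU), 25 vCPU left
host 6: place vm10 (54 vCPU), 10 vCPU left
host 7: place vm11 (58 vCPU), 6 vCPU left
7 hosts × 64 vCPU = 448 vCPU; used 366 vCPU; unused 82 vCPU.

82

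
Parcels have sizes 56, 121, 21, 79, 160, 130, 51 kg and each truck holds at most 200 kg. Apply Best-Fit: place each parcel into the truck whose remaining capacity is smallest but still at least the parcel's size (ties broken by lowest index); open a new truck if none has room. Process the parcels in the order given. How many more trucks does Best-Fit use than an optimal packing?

Best-Fit: [56,121,21] [79] [160] [130,51] → 4 trucks.
Total size 618 kg; any packing needs at least ⌈618/200⌉ = 4 trucks.
So 4 is already optimal.

0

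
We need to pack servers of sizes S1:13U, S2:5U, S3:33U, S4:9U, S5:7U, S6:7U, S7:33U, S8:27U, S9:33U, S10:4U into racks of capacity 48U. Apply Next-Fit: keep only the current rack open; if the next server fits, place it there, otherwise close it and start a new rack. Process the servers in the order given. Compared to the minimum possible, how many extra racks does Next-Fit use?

Next-Fit: [13,5] [33,9] [7,7,33] [27] [33,4] → 5 racks.
Total size 171U; any packing needs at least ⌈171/48⌉ = 4 racks.
An optimal packing achieves that bound: [33,13] [33,9,5] [33,7,7] [27,4] → 4 racks.
Excess: 5 − 4 = 1.

1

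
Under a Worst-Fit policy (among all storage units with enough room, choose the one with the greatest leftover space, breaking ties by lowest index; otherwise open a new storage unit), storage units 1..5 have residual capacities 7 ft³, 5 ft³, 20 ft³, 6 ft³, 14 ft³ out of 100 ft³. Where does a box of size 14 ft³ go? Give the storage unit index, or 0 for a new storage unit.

Storage units with room: storage unit 3 (20 ft³), storage unit 5 (14 ft³).
Most room is storage unit 3 with 20 ft³ free.

3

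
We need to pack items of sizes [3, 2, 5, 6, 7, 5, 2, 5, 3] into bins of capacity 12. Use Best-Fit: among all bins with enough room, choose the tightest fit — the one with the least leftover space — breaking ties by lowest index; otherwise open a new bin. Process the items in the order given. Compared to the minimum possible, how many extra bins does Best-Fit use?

0

Best-Fit: [3,2,5,2] [6,5] [7,5] [3] → 4 bins.
Total size 38; any packing needs at least ⌈38/12⌉ = 4 bins.
So 4 is already optimal.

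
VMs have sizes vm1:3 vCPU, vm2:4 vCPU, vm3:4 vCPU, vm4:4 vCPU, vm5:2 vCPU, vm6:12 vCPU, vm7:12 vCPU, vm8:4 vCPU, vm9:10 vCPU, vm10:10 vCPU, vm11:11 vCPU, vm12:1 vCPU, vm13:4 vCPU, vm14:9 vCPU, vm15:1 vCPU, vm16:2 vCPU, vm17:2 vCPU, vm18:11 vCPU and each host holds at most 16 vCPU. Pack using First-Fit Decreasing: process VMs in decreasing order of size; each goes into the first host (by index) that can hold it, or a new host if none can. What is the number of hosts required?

7

Sorted descending: 12, 12, 11, 11, 10, 10, 9, 4, 4, 4, 4, 4, 3, 2, 2, 2, 1, 1.
host 1: place 12 vCPU, 4 vCPU left
host 2: place 12 vCPU, 4 vCPU left
host 3: place 11 vCPU, 5 vCPU left
host 4: place 11 vCPU, 5 vCPU left
host 5: place 10 vCPU, 6 vCPU left
host 6: place 10 vCPU, 6 vCPU left
host 7: place 9 vCPU, 7 vCPU left
host 1: place 4 vCPU, 0 vCPU left
host 2: place 4 vCPU, 0 vCPU left
host 3: place 4 vCPU, 1 vCPU left
host 4: place 4 vCPU, 1 vCPU left
host 5: place 4 vCPU, 2 vCPU left
host 6: place 3 vCPU, 3 vCPU left
host 5: place 2 vCPU, 0 vCPU left
host 6: place 2 vCPU, 1 vCPU left
host 7: place 2 vCPU, 5 vCPU left
host 3: place 1 vCPU, 0 vCPU left
host 4: place 1 vCPU, 0 vCPU left
Final hosts: [12,4] [12,4] [11,4,1] [11,4,1] [10,4,2] [10,3,2] [9,2].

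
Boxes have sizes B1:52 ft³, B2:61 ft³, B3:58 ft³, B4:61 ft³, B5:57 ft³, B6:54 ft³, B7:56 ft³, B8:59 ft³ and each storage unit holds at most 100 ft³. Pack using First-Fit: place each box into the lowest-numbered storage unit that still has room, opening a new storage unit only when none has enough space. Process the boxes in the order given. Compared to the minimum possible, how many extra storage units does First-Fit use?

0

First-Fit: [52] [61] [58] [61] [57] [54] [56] [59] → 8 storage units.
8 boxes exceed 50 ft³ (half the capacity), and no two of those can share a storage unit, so at least 8 storage units are needed.
So 8 is already optimal.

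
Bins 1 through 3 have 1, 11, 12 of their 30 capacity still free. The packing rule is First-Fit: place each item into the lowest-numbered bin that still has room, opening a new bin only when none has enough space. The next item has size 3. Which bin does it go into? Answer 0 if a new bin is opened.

Bins with room: bin 2 (11), bin 3 (12).
The first with room is bin 2.

2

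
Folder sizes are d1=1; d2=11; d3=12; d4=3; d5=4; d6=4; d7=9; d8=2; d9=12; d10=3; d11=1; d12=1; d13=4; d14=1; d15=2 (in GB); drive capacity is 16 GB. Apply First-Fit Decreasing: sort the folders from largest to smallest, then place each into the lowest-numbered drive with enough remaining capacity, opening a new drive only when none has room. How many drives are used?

Sorted descending: 12, 12, 11, 9, 4, 4, 4, 3, 3, 2, 2, 1, 1, 1, 1.
Put 12 GB in drive 1; 4 GB remain.
Put 12 GB in drive 2; 4 GB remain.
Put 11 GB in drive 3; 5 GB remain.
Put 9 GB in drive 4; 7 GB remain.
Put 4 GB in drive 1; 0 GB remain.
Put 4 GB in drive 2; 0 GB remain.
Put 4 GB in drive 3; 1 GB remain.
Put 3 GB in drive 4; 4 GB remain.
Put 3 GB in drive 4; 1 GB remain.
Put 2 GB in drive 5; 14 GB remain.
Put 2 GB in drive 5; 12 GB remain.
Put 1 GB in drive 3; 0 GB remain.
Put 1 GB in drive 4; 0 GB remain.
Put 1 GB in drive 5; 11 GB remain.
Put 1 GB in drive 5; 10 GB remain.

5 drives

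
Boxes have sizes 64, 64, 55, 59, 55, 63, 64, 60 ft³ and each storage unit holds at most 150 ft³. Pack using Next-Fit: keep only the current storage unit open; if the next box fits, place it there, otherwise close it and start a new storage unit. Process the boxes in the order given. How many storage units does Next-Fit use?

4

Put 64 ft³ in storage unit 1; 86 ft³ remain.
Put 64 ft³ in storage unit 1; 22 ft³ remain.
Put 55 ft³ in storage unit 2; 95 ft³ remain.
Put 59 ft³ in storage unit 2; 36 ft³ remain.
Put 55 ft³ in storage unit 3; 95 ft³ remain.
Put 63 ft³ in storage unit 3; 32 ft³ remain.
Put 64 ft³ in storage unit 4; 86 ft³ remain.
Put 60 ft³ in storage unit 4; 26 ft³ remain.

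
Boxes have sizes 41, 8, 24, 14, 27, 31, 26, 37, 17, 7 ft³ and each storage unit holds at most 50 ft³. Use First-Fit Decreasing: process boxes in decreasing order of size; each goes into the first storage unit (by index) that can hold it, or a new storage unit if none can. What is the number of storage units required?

Sorted descending: 41, 37, 31, 27, 26, 24, 17, 14, 8, 7.
Put 41 ft³ in storage unit 1; 9 ft³ remain.
Put 37 ft³ in storage unit 2; 13 ft³ remain.
Put 31 ft³ in storage unit 3; 19 ft³ remain.
Put 27 ft³ in storage unit 4; 23 ft³ remain.
Put 26 ft³ in storage unit 5; 24 ft³ remain.
Put 24 ft³ in storage unit 5; 0 ft³ remain.
Put 17 ft³ in storage unit 3; 2 ft³ remain.
Put 14 ft³ in storage unit 4; 9 ft³ remain.
Put 8 ft³ in storage unit 1; 1 ft³ remain.
Put 7 ft³ in storage unit 2; 6 ft³ remain.

5 storage units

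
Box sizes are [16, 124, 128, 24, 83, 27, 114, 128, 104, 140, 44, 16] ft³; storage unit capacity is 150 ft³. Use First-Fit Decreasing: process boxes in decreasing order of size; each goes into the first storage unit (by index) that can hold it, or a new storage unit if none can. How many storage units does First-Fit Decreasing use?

Sorted descending: 140, 128, 128, 124, 114, 104, 83, 44, 27, 24, 16, 16.
storage unit 1: place 140 ft³, 10 ft³ left
storage unit 2: place 128 ft³, 22 ft³ left
storage unit 3: place 128 ft³, 22 ft³ left
storage unit 4: place 124 ft³, 26 ft³ left
storage unit 5: place 114 ft³, 36 ft³ left
storage unit 6: place 104 ft³, 46 ft³ left
storage unit 7: place 83 ft³, 67 ft³ left
storage unit 6: place 44 ft³, 2 ft³ left
storage unit 5: place 27 ft³, 9 ft³ left
storage unit 4: place 24 ft³, 2 ft³ left
storage unit 2: place 16 ft³, 6 ft³ left
storage unit 3: place 16 ft³, 6 ft³ left

7 storage units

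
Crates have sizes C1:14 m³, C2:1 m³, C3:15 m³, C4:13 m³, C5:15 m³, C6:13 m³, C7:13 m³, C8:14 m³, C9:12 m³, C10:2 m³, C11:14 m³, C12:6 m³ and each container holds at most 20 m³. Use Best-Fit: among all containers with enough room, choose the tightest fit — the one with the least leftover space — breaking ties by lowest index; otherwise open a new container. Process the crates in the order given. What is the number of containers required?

9 containers

container 1: place C1 (14 m³), 6 m³ left
container 1: place C2 (1 m³), 5 m³ left
container 2: place C3 (15 m³), 5 m³ left
container 3: place C4 (13 m³), 7 m³ left
container 4: place C5 (15 m³), 5 m³ left
container 5: place C6 (13 m³), 7 m³ left
container 6: place C7 (13 m³), 7 m³ left
container 7: place C8 (14 m³), 6 m³ left
container 8: place C9 (12 m³), 8 m³ left
container 1: place C10 (2 m³), 3 m³ left
container 9: place C11 (14 m³), 6 m³ left
container 7: place C12 (6 m³), 0 m³ left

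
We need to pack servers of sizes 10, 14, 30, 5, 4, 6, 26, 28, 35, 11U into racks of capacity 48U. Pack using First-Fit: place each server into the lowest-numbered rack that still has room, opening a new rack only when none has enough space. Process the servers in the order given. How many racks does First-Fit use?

10U → rack 1 (remaining 38U)
14U → rack 1 (remaining 24U)
30U → rack 2 (remaining 18U)
5U → rack 1 (remaining 19U)
4U → rack 1 (remaining 15U)
6U → rack 1 (remaining 9U)
26U → rack 3 (remaining 22U)
28U → rack 4 (remaining 20U)
35U → rack 5 (remaining 13U)
11U → rack 2 (remaining 7U)
Final racks: [10,14,5,4,6] [30,11] [26] [28] [35].

5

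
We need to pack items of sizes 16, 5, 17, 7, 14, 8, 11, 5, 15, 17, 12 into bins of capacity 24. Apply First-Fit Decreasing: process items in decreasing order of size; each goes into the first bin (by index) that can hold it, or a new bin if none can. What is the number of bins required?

Sorted descending: 17, 17, 16, 15, 14, 12, 11, 8, 7, 5, 5.
Put 17 in bin 1; 7 remain.
Put 17 in bin 2; 7 remain.
Put 16 in bin 3; 8 remain.
Put 15 in bin 4; 9 remain.
Put 14 in bin 5; 10 remain.
Put 12 in bin 6; 12 remain.
Put 11 in bin 6; 1 remain.
Put 8 in bin 3; 0 remain.
Put 7 in bin 1; 0 remain.
Put 5 in bin 2; 2 remain.
Put 5 in bin 4; 4 remain.
Final bins: [17,7] [17,5] [16,8] [15,5] [14] [12,11].

6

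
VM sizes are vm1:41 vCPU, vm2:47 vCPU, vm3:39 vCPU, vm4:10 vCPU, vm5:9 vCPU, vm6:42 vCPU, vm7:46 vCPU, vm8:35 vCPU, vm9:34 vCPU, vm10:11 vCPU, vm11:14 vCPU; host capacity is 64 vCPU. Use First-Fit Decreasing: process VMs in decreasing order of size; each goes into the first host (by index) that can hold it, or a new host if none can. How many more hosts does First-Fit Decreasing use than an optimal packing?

0

First-Fit Decreasing: [47,14] [46,11] [42,10,9] [41] [39] [35] [34] → 7 hosts.
7 VMs exceed 32 vCPU (half the capacity), and no two of those can share a host, so at least 7 hosts are needed.
So 7 is already optimal.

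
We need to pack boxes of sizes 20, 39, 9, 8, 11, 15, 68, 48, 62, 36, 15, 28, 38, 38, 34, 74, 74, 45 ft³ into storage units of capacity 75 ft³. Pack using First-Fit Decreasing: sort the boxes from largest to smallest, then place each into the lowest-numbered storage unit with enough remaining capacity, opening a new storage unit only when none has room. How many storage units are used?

Sorted descending: 74, 74, 68, 62, 48, 45, 39, 38, 38, 36, 34, 28, 20, 15, 15, 11, 9, 8.
74 ft³ → storage unit 1 (remaining 1 ft³)
74 ft³ → storage unit 2 (remaining 1 ft³)
68 ft³ → storage unit 3 (remaining 7 ft³)
62 ft³ → storage unit 4 (remaining 13 ft³)
48 ft³ → storage unit 5 (remaining 27 ft³)
45 ft³ → storage unit 6 (remaining 30 ft³)
39 ft³ → storage unit 7 (remaining 36 ft³)
38 ft³ → storage unit 8 (remaining 37 ft³)
38 ft³ → storage unit 9 (remaining 37 ft³)
36 ft³ → storage unit 7 (remaining 0 ft³)
34 ft³ → storage unit 8 (remaining 3 ft³)
28 ft³ → storage unit 6 (remaining 2 ft³)
20 ft³ → storage unit 5 (remaining 7 ft³)
15 ft³ → storage unit 9 (remaining 22 ft³)
15 ft³ → storage unit 9 (remaining 7 ft³)
11 ft³ → storage unit 4 (remaining 2 ft³)
9 ft³ → storage unit 10 (remaining 66 ft³)
8 ft³ → storage unit 10 (remaining 58 ft³)
Final storage units: [74] [74] [68] [62,11] [48,20] [45,28] [39,36] [38,34] [38,15,15] [9,8].

10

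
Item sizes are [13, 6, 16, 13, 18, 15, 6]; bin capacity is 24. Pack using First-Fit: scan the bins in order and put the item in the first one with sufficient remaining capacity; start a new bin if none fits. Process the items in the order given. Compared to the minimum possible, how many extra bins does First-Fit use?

First-Fit: [13,6] [16,6] [13] [18] [15] → 5 bins.
5 items exceed 12 (half the capacity), and no two of those can share a bin, so at least 5 bins are needed.
So 5 is already optimal.

0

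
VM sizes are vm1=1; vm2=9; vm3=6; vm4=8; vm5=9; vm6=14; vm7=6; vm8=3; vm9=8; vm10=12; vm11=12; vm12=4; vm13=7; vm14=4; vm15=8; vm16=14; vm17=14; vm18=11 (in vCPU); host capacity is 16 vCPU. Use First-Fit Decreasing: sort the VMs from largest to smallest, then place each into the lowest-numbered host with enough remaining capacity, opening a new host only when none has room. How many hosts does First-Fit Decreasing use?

Sorted descending: 14, 14, 14, 12, 12, 11, 9, 9, 8, 8, 8, 7, 6, 6, 4, 4, 3, 1.
Put 14 vCPU in host 1; 2 vCPU remain.
Put 14 vCPU in host 2; 2 vCPU remain.
Put 14 vCPU in host 3; 2 vCPU remain.
Put 12 vCPU in host 4; 4 vCPU remain.
Put 12 vCPU in host 5; 4 vCPU remain.
Put 11 vCPU in host 6; 5 vCPU remain.
Put 9 vCPU in host 7; 7 vCPU remain.
Put 9 vCPU in host 8; 7 vCPU remain.
Put 8 vCPU in host 9; 8 vCPU remain.
Put 8 vCPU in host 9; 0 vCPU remain.
Put 8 vCPU in host 10; 8 vCPU remain.
Put 7 vCPU in host 7; 0 vCPU remain.
Put 6 vCPU in host 8; 1 vCPU remain.
Put 6 vCPU in host 10; 2 vCPU remain.
Put 4 vCPU in host 4; 0 vCPU remain.
Put 4 vCPU in host 5; 0 vCPU remain.
Put 3 vCPU in host 6; 2 vCPU remain.
Put 1 vCPU in host 1; 1 vCPU remain.

10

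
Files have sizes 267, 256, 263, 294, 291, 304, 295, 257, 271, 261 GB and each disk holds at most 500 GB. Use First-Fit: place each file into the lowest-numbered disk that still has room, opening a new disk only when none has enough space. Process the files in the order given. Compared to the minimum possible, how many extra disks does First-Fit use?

0

First-Fit: [267] [256] [263] [294] [291] [304] [295] [257] [271] [261] → 10 disks.
10 files exceed 250 GB (half the capacity), and no two of those can share a disk, so at least 10 disks are needed.
So 10 is already optimal.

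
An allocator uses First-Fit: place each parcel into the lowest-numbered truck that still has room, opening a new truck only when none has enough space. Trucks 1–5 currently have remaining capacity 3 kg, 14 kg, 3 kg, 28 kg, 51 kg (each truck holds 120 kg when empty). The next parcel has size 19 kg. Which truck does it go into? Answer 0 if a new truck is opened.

Trucks with room: truck 4 (28 kg), truck 5 (51 kg).
The first with room is truck 4.

4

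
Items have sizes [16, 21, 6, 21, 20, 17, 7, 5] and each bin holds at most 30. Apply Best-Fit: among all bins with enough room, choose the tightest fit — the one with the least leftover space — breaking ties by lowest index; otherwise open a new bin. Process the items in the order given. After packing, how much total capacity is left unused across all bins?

Put 16 in bin 1; 14 remain.
Put 21 in bin 2; 9 remain.
Put 6 in bin 2; 3 remain.
Put 21 in bin 3; 9 remain.
Put 20 in bin 4; 10 remain.
Put 17 in bin 5; 13 remain.
Put 7 in bin 3; 2 remain.
Put 5 in bin 4; 5 remain.
5 bins × 30 = 150; used 113; unused 37.

37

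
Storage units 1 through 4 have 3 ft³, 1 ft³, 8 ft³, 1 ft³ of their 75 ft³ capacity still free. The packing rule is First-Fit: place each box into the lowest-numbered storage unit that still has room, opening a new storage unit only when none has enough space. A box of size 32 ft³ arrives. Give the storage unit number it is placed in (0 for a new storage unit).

0

No storage unit has ≥ 32 ft³ free, so a new storage unit is opened.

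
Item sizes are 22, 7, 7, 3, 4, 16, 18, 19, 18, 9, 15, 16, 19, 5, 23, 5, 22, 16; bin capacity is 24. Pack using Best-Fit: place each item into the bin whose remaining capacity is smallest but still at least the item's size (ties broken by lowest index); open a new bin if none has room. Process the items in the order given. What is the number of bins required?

Put 22 in bin 1; 2 remain.
Put 7 in bin 2; 17 remain.
Put 7 in bin 2; 10 remain.
Put 3 in bin 2; 7 remain.
Put 4 in bin 2; 3 remain.
Put 16 in bin 3; 8 remain.
Put 18 in bin 4; 6 remain.
Put 19 in bin 5; 5 remain.
Put 18 in bin 6; 6 remain.
Put 9 in bin 7; 15 remain.
Put 15 in bin 7; 0 remain.
Put 16 in bin 8; 8 remain.
Put 19 in bin 9; 5 remain.
Put 5 in bin 5; 0 remain.
Put 23 in bin 10; 1 remain.
Put 5 in bin 9; 0 remain.
Put 22 in bin 11; 2 remain.
Put 16 in bin 12; 8 remain.
Final bins: [22] [7,7,3,4] [16] [18] [19,5] [18] [9,15] [16] [19,5] [23] [22] [16].

12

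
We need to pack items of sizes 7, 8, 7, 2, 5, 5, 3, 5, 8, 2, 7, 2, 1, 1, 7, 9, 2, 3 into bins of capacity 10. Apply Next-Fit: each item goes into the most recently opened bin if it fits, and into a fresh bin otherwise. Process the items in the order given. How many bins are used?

Put 7 in bin 1; 3 remain.
Put 8 in bin 2; 2 remain.
Put 7 in bin 3; 3 remain.
Put 2 in bin 3; 1 remain.
Put 5 in bin 4; 5 remain.
Put 5 in bin 4; 0 remain.
Put 3 in bin 5; 7 remain.
Put 5 in bin 5; 2 remain.
Put 8 in bin 6; 2 remain.
Put 2 in bin 6; 0 remain.
Put 7 in bin 7; 3 remain.
Put 2 in bin 7; 1 remain.
Put 1 in bin 7; 0 remain.
Put 1 in bin 8; 9 remain.
Put 7 in bin 8; 2 remain.
Put 9 in bin 9; 1 remain.
Put 2 in bin 10; 8 remain.
Put 3 in bin 10; 5 remain.
Final bins: [7] [8] [7,2] [5,5] [3,5] [8,2] [7,2,1] [1,7] [9] [2,3].

10 bins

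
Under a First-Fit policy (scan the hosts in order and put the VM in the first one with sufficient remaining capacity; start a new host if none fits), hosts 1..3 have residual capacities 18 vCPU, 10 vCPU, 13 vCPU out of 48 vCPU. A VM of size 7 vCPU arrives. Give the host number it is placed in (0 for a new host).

1

Hosts with room: host 1 (18 vCPU), host 2 (10 vCPU), host 3 (13 vCPU).
The first with room is host 1.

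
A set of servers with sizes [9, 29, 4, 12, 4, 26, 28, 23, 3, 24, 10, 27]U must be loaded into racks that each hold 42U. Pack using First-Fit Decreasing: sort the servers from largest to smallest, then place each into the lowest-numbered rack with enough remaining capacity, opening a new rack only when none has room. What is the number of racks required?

Sorted descending: 29, 28, 27, 26, 24, 23, 12, 10, 9, 4, 4, 3.
29U → rack 1 (remaining 13U)
28U → rack 2 (remaining 14U)
27U → rack 3 (remaining 15U)
26U → rack 4 (remaining 16U)
24U → rack 5 (remaining 18U)
23U → rack 6 (remaining 19U)
12U → rack 1 (remaining 1U)
10U → rack 2 (remaining 4U)
9U → rack 3 (remaining 6U)
4U → rack 2 (remaining 0U)
4U → rack 3 (remaining 2U)
3U → rack 4 (remaining 13U)
Final racks: [29,12] [28,10,4] [27,9,4] [26,3] [24] [23].

6 racks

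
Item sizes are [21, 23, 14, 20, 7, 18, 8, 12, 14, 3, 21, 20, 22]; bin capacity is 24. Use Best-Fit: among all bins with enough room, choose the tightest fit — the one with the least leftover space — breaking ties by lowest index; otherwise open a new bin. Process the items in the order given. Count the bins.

Put 21 in bin 1; 3 remain.
Put 23 in bin 2; 1 remain.
Put 14 in bin 3; 10 remain.
Put 20 in bin 4; 4 remain.
Put 7 in bin 3; 3 remain.
Put 18 in bin 5; 6 remain.
Put 8 in bin 6; 16 remain.
Put 12 in bin 6; 4 remain.
Put 14 in bin 7; 10 remain.
Put 3 in bin 1; 0 remain.
Put 21 in bin 8; 3 remain.
Put 20 in bin 9; 4 remain.
Put 22 in bin 10; 2 remain.
Final bins: [21,3] [23] [14,7] [20] [18] [8,12] [14] [21] [20] [22].

10 bins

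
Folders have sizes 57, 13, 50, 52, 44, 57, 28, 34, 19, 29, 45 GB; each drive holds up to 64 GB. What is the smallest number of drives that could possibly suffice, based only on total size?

7

Total size = 57 + 13 + 50 + 52 + 44 + 57 + 28 + 34 + 19 + 29 + 45 = 428 GB.
⌈428 / 64⌉ = 7.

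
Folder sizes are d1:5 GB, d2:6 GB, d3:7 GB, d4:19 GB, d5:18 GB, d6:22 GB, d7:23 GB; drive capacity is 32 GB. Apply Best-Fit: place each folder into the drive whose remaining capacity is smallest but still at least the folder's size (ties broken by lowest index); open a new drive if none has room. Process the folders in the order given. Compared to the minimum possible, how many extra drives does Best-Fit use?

1

Best-Fit: [5,6,7] [19] [18] [22] [23] → 5 drives.
Total size 100 GB; any packing needs at least ⌈100/32⌉ = 4 drives.
An optimal packing achieves that bound: [23,7] [22,6] [19,5] [18] → 4 drives.
Excess: 5 − 4 = 1.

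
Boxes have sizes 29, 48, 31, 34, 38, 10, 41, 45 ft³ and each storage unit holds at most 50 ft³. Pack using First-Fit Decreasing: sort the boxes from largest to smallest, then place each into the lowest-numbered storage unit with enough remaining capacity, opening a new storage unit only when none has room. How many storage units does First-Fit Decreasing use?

7

Sorted descending: 48, 45, 41, 38, 34, 31, 29, 10.
Put 48 ft³ in storage unit 1; 2 ft³ remain.
Put 45 ft³ in storage unit 2; 5 ft³ remain.
Put 41 ft³ in storage unit 3; 9 ft³ remain.
Put 38 ft³ in storage unit 4; 12 ft³ remain.
Put 34 ft³ in storage unit 5; 16 ft³ remain.
Put 31 ft³ in storage unit 6; 19 ft³ remain.
Put 29 ft³ in storage unit 7; 21 ft³ remain.
Put 10 ft³ in storage unit 4; 2 ft³ remain.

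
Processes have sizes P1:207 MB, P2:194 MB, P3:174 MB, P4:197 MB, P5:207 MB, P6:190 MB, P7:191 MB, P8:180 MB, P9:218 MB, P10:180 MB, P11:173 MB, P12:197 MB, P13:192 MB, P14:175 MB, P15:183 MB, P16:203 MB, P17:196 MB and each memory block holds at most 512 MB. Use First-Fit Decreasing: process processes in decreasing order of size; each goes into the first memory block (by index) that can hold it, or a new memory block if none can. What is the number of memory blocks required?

9

Sorted descending: 218, 207, 207, 203, 197, 197, 196, 194, 192, 191, 190, 183, 180, 180, 175, 174, 173.
Put 218 MB in memory block 1; 294 MB remain.
Put 207 MB in memory block 1; 87 MB remain.
Put 207 MB in memory block 2; 305 MB remain.
Put 203 MB in memory block 2; 102 MB remain.
Put 197 MB in memory block 3; 315 MB remain.
Put 197 MB in memory block 3; 118 MB remain.
Put 196 MB in memory block 4; 316 MB remain.
Put 194 MB in memory block 4; 122 MB remain.
Put 192 MB in memory block 5; 320 MB remain.
Put 191 MB in memory block 5; 129 MB remain.
Put 190 MB in memory block 6; 322 MB remain.
Put 183 MB in memory block 6; 139 MB remain.
Put 180 MB in memory block 7; 332 MB remain.
Put 180 MB in memory block 7; 152 MB remain.
Put 175 MB in memory block 8; 337 MB remain.
Put 174 MB in memory block 8; 163 MB remain.
Put 173 MB in memory block 9; 339 MB remain.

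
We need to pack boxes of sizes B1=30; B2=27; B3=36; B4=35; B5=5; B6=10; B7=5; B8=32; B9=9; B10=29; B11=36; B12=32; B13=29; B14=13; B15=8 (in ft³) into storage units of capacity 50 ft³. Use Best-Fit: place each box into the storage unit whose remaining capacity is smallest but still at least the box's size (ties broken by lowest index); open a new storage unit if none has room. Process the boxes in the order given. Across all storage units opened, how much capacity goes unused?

B1 (30 ft³) → storage unit 1 (remaining 20 ft³)
B2 (27 ft³) → storage unit 2 (remaining 23 ft³)
B3 (36 ft³) → storage unit 3 (remaining 14 ft³)
B4 (35 ft³) → storage unit 4 (remaining 15 ft³)
B5 (5 ft³) → storage unit 3 (remaining 9 ft³)
B6 (10 ft³) → storage unit 4 (remaining 5 ft³)
B7 (5 ft³) → storage unit 4 (remaining 0 ft³)
B8 (32 ft³) → storage unit 5 (remaining 18 ft³)
B9 (9 ft³) → storage unit 3 (remaining 0 ft³)
B10 (29 ft³) → storage unit 6 (remaining 21 ft³)
B11 (36 ft³) → storage unit 7 (remaining 14 ft³)
B12 (32 ft³) → storage unit 8 (remaining 18 ft³)
B13 (29 ft³) → storage unit 9 (remaining 21 ft³)
B14 (13 ft³) → storage unit 7 (remaining 1 ft³)
B15 (8 ft³) → storage unit 5 (remaining 10 ft³)
9 storage units × 50 ft³ = 450 ft³; used 336 ft³; unused 114 ft³.

114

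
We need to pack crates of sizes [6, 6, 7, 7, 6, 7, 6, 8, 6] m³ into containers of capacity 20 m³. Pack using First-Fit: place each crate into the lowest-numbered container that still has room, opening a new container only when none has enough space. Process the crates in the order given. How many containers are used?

3

6 m³ → container 1 (remaining 14 m³)
6 m³ → container 1 (remaining 8 m³)
7 m³ → container 1 (remaining 1 m³)
7 m³ → container 2 (remaining 13 m³)
6 m³ → container 2 (remaining 7 m³)
7 m³ → container 2 (remaining 0 m³)
6 m³ → container 3 (remaining 14 m³)
8 m³ → container 3 (remaining 6 m³)
6 m³ → container 3 (remaining 0 m³)
Final containers: [6,6,7] [7,6,7] [6,8,6].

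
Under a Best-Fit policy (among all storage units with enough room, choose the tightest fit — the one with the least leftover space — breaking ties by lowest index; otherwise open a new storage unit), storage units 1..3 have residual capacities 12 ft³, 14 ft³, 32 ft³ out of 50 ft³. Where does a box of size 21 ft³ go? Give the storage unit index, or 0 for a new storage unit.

3

Storage units with room: storage unit 3 (32 ft³).
Tightest fit is storage unit 3 with 32 ft³ free.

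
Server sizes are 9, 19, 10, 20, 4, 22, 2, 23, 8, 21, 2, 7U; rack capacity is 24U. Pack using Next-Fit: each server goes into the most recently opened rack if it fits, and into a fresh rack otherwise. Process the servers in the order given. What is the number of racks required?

Put 9U in rack 1; 15U remain.
Put 19U in rack 2; 5U remain.
Put 10U in rack 3; 14U remain.
Put 20U in rack 4; 4U remain.
Put 4U in rack 4; 0U remain.
Put 22U in rack 5; 2U remain.
Put 2U in rack 5; 0U remain.
Put 23U in rack 6; 1U remain.
Put 8U in rack 7; 16U remain.
Put 21U in rack 8; 3U remain.
Put 2U in rack 8; 1U remain.
Put 7U in rack 9; 17U remain.
Final racks: [9] [19] [10] [20,4] [22,2] [23] [8] [21,2] [7].

9 racks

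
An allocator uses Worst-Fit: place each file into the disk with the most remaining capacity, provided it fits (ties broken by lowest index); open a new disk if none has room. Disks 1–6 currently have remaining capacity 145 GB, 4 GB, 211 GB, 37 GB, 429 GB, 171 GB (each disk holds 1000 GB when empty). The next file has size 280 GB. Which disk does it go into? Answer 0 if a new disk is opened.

Disks with room: disk 5 (429 GB).
Most room is disk 5 with 429 GB free.

5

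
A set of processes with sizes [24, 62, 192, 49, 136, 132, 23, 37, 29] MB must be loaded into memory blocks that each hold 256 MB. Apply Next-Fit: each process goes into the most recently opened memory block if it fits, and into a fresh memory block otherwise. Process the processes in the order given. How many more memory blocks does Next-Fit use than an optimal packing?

Next-Fit: [24,62] [192,49] [136] [132,23,37,29] → 4 memory blocks.
Total size 684 MB; any packing needs at least ⌈684/256⌉ = 3 memory blocks.
An optimal packing achieves that bound: [192,62] [136,49,37,29] [132,24,23] → 3 memory blocks.
Excess: 4 − 3 = 1.

1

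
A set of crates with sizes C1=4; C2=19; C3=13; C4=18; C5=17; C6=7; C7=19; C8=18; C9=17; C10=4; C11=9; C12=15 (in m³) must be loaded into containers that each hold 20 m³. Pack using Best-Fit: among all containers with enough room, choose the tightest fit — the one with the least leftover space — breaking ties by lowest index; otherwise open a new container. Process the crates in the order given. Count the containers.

container 1: place C1 (4 m³), 16 m³ left
container 2: place C2 (19 m³), 1 m³ left
container 1: place C3 (13 m³), 3 m³ left
container 3: place C4 (18 m³), 2 m³ left
container 4: place C5 (17 m³), 3 m³ left
container 5: place C6 (7 m³), 13 m³ left
container 6: place C7 (19 m³), 1 m³ left
container 7: place C8 (18 m³), 2 m³ left
container 8: place C9 (17 m³), 3 m³ left
container 5: place C10 (4 m³), 9 m³ left
container 5: place C11 (9 m³), 0 m³ left
container 9: place C12 (15 m³), 5 m³ left
Final containers: [4,13] [19] [18] [17] [7,4,9] [19] [18] [17] [15].

9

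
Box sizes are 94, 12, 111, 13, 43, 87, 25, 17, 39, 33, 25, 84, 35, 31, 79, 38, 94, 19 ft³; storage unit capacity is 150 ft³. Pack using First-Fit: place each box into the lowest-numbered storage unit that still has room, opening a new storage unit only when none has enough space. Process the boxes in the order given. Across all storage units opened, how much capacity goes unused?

Put 94 ft³ in storage unit 1; 56 ft³ remain.
Put 12 ft³ in storage unit 1; 44 ft³ remain.
Put 111 ft³ in storage unit 2; 39 ft³ remain.
Put 13 ft³ in storage unit 1; 31 ft³ remain.
Put 43 ft³ in storage unit 3; 107 ft³ remain.
Put 87 ft³ in storage unit 3; 20 ft³ remain.
Put 25 ft³ in storage unit 1; 6 ft³ remain.
Put 17 ft³ in storage unit 2; 22 ft³ remain.
Put 39 ft³ in storage unit 4; 111 ft³ remain.
Put 33 ft³ in storage unit 4; 78 ft³ remain.
Put 25 ft³ in storage unit 4; 53 ft³ remain.
Put 84 ft³ in storage unit 5; 66 ft³ remain.
Put 35 ft³ in storage unit 4; 18 ft³ remain.
Put 31 ft³ in storage unit 5; 35 ft³ remain.
Put 79 ft³ in storage unit 6; 71 ft³ remain.
Put 38 ft³ in storage unit 6; 33 ft³ remain.
Put 94 ft³ in storage unit 7; 56 ft³ remain.
Put 19 ft³ in storage unit 2; 3 ft³ remain.
7 storage units × 150 ft³ = 1050 ft³; used 879 ft³; unused 171 ft³.

171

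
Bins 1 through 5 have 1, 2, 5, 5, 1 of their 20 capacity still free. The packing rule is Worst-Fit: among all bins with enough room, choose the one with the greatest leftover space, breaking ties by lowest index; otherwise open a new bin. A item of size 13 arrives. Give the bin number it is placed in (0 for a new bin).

0

No bin has ≥ 13 free, so a new bin is opened.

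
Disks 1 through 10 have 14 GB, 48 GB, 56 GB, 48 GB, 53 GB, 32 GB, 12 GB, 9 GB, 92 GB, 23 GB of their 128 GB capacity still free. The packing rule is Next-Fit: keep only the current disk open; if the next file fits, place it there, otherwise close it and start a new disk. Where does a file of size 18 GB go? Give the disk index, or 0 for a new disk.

10

Next-Fit only looks at disk 10, which has 23 GB free.
18 GB fits there.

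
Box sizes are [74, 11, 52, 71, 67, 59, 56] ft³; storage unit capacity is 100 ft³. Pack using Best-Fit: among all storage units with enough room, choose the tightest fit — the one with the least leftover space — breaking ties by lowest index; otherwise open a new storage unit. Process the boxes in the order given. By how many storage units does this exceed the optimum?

0

Best-Fit: [74,11] [52] [71] [67] [59] [56] → 6 storage units.
6 boxes exceed 50 ft³ (half the capacity), and no two of those can share a storage unit, so at least 6 storage units are needed.
So 6 is already optimal.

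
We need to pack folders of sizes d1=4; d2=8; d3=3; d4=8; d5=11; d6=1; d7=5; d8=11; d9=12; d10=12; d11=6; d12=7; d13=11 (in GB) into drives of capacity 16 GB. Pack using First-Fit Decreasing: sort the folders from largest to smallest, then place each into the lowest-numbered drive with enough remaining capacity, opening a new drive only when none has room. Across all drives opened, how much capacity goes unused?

Sorted descending: 12, 12, 11, 11, 11, 8, 8, 7, 6, 5, 4, 3, 1.
Put 12 GB in drive 1; 4 GB remain.
Put 12 GB in drive 2; 4 GB remain.
Put 11 GB in drive 3; 5 GB remain.
Put 11 GB in drive 4; 5 GB remain.
Put 11 GB in drive 5; 5 GB remain.
Put 8 GB in drive 6; 8 GB remain.
Put 8 GB in drive 6; 0 GB remain.
Put 7 GB in drive 7; 9 GB remain.
Put 6 GB in drive 7; 3 GB remain.
Put 5 GB in drive 3; 0 GB remain.
Put 4 GB in drive 1; 0 GB remain.
Put 3 GB in drive 2; 1 GB remain.
Put 1 GB in drive 2; 0 GB remain.
7 drives × 16 GB = 112 GB; used 99 GB; unused 13 GB.

13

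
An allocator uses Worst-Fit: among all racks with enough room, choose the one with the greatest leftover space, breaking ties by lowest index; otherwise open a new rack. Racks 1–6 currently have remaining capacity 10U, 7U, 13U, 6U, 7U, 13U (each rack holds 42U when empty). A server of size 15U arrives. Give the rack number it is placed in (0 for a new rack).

No rack has ≥ 15U free, so a new rack is opened.

0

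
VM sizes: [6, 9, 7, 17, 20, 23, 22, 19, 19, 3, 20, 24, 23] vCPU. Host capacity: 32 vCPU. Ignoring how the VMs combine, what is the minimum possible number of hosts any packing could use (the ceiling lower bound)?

7 hosts

Total size = 6 + 9 + 7 + 17 + 20 + 23 + 22 + 19 + 19 + 3 + 20 + 24 + 23 = 212 vCPU.
⌈212 / 32⌉ = 7.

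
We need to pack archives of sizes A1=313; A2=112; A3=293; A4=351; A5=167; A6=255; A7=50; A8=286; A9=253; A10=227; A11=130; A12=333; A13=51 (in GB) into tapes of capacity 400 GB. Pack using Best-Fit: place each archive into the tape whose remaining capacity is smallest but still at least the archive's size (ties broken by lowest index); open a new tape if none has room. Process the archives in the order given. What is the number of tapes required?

tape 1: place A1 (313 GB), 87 GB left
tape 2: place A2 (112 GB), 288 GB left
tape 3: place A3 (293 GB), 107 GB left
tape 4: place A4 (351 GB), 49 GB left
tape 2: place A5 (167 GB), 121 GB left
tape 5: place A6 (255 GB), 145 GB left
tape 1: place A7 (50 GB), 37 GB left
tape 6: place A8 (286 GB), 114 GB left
tape 7: place A9 (253 GB), 147 GB left
tape 8: place A10 (227 GB), 173 GB left
tape 5: place A11 (130 GB), 15 GB left
tape 9: place A12 (333 GB), 67 GB left
tape 9: place A13 (51 GB), 16 GB left

9 tapes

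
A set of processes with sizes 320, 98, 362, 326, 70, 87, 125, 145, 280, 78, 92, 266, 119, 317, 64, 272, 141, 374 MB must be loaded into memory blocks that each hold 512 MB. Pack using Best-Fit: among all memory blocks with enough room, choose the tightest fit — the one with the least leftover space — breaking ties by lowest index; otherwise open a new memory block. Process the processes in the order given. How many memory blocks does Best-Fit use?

8 memory blocks

memory block 1: place 320 MB, 192 MB left
memory block 1: place 98 MB, 94 MB left
memory block 2: place 362 MB, 150 MB left
memory block 3: place 326 MB, 186 MB left
memory block 1: place 70 MB, 24 MB left
memory block 2: place 87 MB, 63 MB left
memory block 3: place 125 MB, 61 MB left
memory block 4: place 145 MB, 367 MB left
memory block 4: place 280 MB, 87 MB left
memory block 4: place 78 MB, 9 MB left
memory block 5: place 92 MB, 420 MB left
memory block 5: place 266 MB, 154 MB left
memory block 5: place 119 MB, 35 MB left
memory block 6: place 317 MB, 195 MB left
memory block 6: place 64 MB, 131 MB left
memory block 7: place 272 MB, 240 MB left
memory block 7: place 141 MB, 99 MB left
memory block 8: place 374 MB, 138 MB left
Final memory blocks: [320,98,70] [362,87] [326,125] [145,280,78] [92,266,119] [317,64] [272,141] [374].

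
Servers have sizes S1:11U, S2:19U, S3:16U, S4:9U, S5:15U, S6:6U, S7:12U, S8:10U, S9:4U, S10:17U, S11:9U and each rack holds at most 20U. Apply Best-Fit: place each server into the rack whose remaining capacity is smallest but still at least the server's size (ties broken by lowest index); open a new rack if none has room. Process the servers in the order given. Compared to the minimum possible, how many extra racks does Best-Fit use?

Best-Fit: [11,9] [19] [16,4] [15] [6,12] [10,9] [17] → 7 racks.
Total size 128U; any packing needs at least ⌈128/20⌉ = 7 racks.
So 7 is already optimal.

0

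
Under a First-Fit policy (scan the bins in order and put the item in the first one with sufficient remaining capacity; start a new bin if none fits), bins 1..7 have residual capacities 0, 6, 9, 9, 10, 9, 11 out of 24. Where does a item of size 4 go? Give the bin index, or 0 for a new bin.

Bins with room: bin 2 (6), bin 3 (9), bin 4 (9), bin 5 (10), bin 6 (9), bin 7 (11).
The first with room is bin 2.

2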